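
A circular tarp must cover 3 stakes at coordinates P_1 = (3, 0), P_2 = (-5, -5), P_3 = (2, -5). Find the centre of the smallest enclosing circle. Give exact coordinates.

(-1, -2.5)

Side lengths²: P_1P_2² = 89, P_1P_3² = 26, P_2P_3² = 49.
Since P_1P_2² = 89 ≥ 49 + 26 = 75, the angle opposite P_1P_2 is not acute, so the smallest enclosing circle has P_1P_2 as diameter.
Centre = midpoint of P_1P_2 = (-1, -2.5), r² = 89/4 = 22.25.
Centre = (-1, -2.5).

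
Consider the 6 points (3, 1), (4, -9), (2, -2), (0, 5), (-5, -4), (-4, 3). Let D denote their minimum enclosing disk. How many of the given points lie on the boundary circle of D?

A smallest enclosing disk is always determined by at most three of the input points on its boundary.
The minimum enclosing circle is determined by three boundary points: (4, -9), (0, 5), (-4, 3).
Their circumcentre is (1.125, -2.25) with r² = 53.828125.
The farthest remaining point (-5, -4) is at distance² 40.578125 ≤ 53.828125.
The points at distance exactly r from the centre are (4, -9), (0, 5), (-4, 3) — 3 points.

3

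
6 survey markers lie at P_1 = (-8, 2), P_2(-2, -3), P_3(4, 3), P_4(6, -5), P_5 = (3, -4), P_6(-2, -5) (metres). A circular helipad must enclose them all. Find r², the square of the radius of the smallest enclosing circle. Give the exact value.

61.25

A smallest enclosing disk is always determined by at most three of the input points on its boundary.
The farthest pair is P_1–P_4 with squared distance 245. The circle on this segment as diameter has centre (-1, -1.5) and r² = 245/4 = 61.25.
Check P_2: distance² to centre = 3.25 ≤ 61.25, so it lies inside.
All remaining points lie in this disk, and no smaller disk contains both endpoints, so this is the minimum enclosing circle.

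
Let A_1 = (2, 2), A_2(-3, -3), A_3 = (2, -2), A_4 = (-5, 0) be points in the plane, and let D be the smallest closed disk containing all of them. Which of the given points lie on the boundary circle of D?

A smallest enclosing disk is always determined by at most three of the input points on its boundary.
The minimum enclosing circle is determined by three boundary points: A_1, A_3, A_4.
Their circumcentre is (-17/14, 0) with r² = 2809/196.
The farthest remaining point A_2 is at distance² 2389/196 ≤ 2809/196.
The points at distance exactly r from the centre are A_1, A_3, A_4 — 3 points.

A_1, A_3, A_4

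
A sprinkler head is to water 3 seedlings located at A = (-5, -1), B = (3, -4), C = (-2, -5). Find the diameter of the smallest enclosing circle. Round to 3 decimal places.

8.544

Side lengths²: AB² = 73, AC² = 25, BC² = 26.
Since AB² = 73 ≥ 26 + 25 = 51, the angle opposite AB is not acute, so the smallest enclosing circle has AB as diameter.
Centre = midpoint of AB = (-1, -2.5), r² = 73/4 = 18.25.
Diameter = 2r = 2√(18.25) ≈ 8.544.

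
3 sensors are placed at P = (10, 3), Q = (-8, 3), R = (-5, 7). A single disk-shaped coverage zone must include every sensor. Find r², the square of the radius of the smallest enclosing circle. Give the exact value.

Side lengths²: PQ² = 324, PR² = 241, QR² = 25.
Since PQ² = 324 ≥ 241 + 25 = 266, the angle opposite PQ is not acute, so the smallest enclosing circle has PQ as diameter.
Centre = midpoint of PQ = (1, 3), r² = 324/4 = 81.

81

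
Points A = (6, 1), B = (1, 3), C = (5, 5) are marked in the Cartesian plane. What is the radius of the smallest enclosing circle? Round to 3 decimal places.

2.758

Side lengths²: AB² = 29, AC² = 17, BC² = 20.
Since AB² = 29 < 20 + 17 = 37, the triangle is acute, so the smallest enclosing circle is the circumcircle.
Circumcentre = (67/18, 23/9), r² = 2465/324.
r = √(2465/324) ≈ 2.758.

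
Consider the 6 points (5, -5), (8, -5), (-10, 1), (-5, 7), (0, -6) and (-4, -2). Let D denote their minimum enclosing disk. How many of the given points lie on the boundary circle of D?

By Welzl's lemma the MEC is supported by two points (diametrically opposite) or three points (on a circumcircle).
The minimum enclosing circle is determined by three boundary points: (8, -5), (-10, 1), (-5, 7).
Their circumcentre is (-39/46, -71/46) with r² = 95465/1058.
The farthest remaining point (5, -5) is at distance² 48821/1058 ≤ 95465/1058.
The points at distance exactly r from the centre are (8, -5), (-10, 1), (-5, 7) — 3 points.

3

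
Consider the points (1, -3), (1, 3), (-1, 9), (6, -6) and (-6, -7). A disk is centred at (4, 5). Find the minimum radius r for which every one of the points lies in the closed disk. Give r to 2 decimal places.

The required radius is the distance from (4, 5) to the farthest point.
Squared distances: 73, 13, 41, 125, 244.
Maximum is 244, attained at (-6, -7).
r = √244 ≈ 15.62.

15.62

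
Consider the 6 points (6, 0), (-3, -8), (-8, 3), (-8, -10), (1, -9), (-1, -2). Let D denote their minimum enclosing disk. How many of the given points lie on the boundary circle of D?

The minimum enclosing circle of a finite set is fixed by two of the points (as a diameter) or three (as a circumcircle).
The minimum enclosing circle is determined by three boundary points: (6, 0), (-8, 3), (-8, -10).
Their circumcentre is (-29/14, -3.5) with r² = 7585/98.
The farthest remaining point (1, -9) is at distance² 3889/98 ≤ 7585/98.
The points at distance exactly r from the centre are (6, 0), (-8, 3), (-8, -10) — 3 points.

3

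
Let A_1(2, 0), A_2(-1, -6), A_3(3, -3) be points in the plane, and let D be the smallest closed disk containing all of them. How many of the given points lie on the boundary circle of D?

2

Side lengths²: A_1A_2² = 45, A_1A_3² = 10, A_2A_3² = 25.
Since A_1A_2² = 45 ≥ 25 + 10 = 35, the angle opposite A_1A_2 is not acute, so the smallest enclosing circle has A_1A_2 as diameter.
Centre = midpoint of A_1A_2 = (0.5, -3), r² = 45/4 = 11.25.
The points at distance exactly r from the centre are A_1, A_2 — 2 points.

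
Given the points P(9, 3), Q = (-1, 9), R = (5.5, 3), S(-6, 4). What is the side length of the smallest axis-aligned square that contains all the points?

15

The bounding box has width 15 and height 6.
An axis-aligned square enclosing the set must have side ≥ max(width, height).
So the minimum side is max(15, 6) = 15.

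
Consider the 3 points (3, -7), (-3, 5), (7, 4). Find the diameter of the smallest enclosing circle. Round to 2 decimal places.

13.84

Call the three points A, B, C in the order given.
Side lengths²: AB² = 180, AC² = 137, BC² = 101.
Since AB² = 180 < 137 + 101 = 238, the triangle is acute, so the smallest enclosing circle is the circumcircle.
Circumcentre = (29/19, -9/38), r² = 69185/1444.
Diameter = 2r = 2√(69185/1444) ≈ 13.84.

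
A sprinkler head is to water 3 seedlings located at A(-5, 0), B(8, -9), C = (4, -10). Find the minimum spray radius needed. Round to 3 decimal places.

7.906

Side lengths²: AB² = 250, AC² = 181, BC² = 17.
Since AB² = 250 ≥ 181 + 17 = 198, the angle opposite AB is not acute, so the smallest enclosing circle has AB as diameter.
Centre = midpoint of AB = (1.5, -4.5), r² = 250/4 = 62.5.
r = √(62.5) ≈ 7.906.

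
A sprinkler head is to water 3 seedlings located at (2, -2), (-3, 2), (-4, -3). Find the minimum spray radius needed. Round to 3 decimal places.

3.424

Call the three points A, B, C in the order given.
Side lengths²: AB² = 41, AC² = 37, BC² = 26.
Since AB² = 41 < 37 + 26 = 63, the triangle is acute, so the smallest enclosing circle is the circumcircle.
Circumcentre = (-73/58, -55/58), r² = 19721/1682.
r = √(19721/1682) ≈ 3.424.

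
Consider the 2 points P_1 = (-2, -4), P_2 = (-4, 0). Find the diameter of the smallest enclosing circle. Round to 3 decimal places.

4.472

The smallest circle enclosing two points has them as diameter endpoints.
Centre = midpoint = (-3, -2); r² = |P_1P_2|²/4 = 20/4 = 5.
Diameter = 2r = 2√5 ≈ 4.472.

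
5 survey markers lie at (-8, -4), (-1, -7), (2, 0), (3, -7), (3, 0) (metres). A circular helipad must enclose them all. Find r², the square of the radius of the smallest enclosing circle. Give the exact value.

The minimum enclosing circle of a finite set is fixed by two of the points (as a diameter) or three (as a circumcircle).
The minimum enclosing circle is determined by three boundary points: (-8, -4), (3, -7), (3, 0).
Their circumcentre is (-43/22, -3.5) with r² = 8905/242.
The farthest remaining point (2, 0) is at distance² 6749/242 ≤ 8905/242.

8905/242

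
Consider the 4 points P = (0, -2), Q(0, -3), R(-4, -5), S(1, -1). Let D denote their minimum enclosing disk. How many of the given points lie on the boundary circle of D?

2

The minimum enclosing circle of a finite set is fixed by two of the points (as a diameter) or three (as a circumcircle).
The farthest pair is R–S with squared distance 41. The circle on this segment as diameter has centre (-1.5, -3) and r² = 41/4 = 10.25.
Check P: distance² to centre = 3.25 ≤ 10.25, so it lies inside.
All remaining points lie in this disk, and no smaller disk contains both endpoints, so this is the minimum enclosing circle.
The points at distance exactly r from the centre are R, S — 2 points.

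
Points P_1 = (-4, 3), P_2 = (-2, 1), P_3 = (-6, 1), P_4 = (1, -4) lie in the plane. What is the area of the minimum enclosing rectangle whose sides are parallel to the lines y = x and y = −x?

24

In coordinates u = x + y, v = x − y the rectangle is axis-aligned; the map (x,y)→(u,v) scales areas by 2.
u-values: -1, -1, -5, -3; range = -1 − (-5) = 4.
v-values: -7, -3, -7, 5; range = 5 − (-7) = 12.
Area = (4 × 12) / 2 = 24.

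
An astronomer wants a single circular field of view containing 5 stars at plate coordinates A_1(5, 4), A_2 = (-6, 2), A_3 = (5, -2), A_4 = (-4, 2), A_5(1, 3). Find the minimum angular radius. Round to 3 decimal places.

By Welzl's lemma the MEC is supported by two points (diametrically opposite) or three points (on a circumcircle).
The minimum enclosing circle is determined by three boundary points: A_1, A_2, A_3.
Their circumcentre is (-3/22, 1) with r² = 17125/484.
The farthest remaining point A_4 is at distance² 7709/484 ≤ 17125/484.
r = √(17125/484) ≈ 5.948.

5.948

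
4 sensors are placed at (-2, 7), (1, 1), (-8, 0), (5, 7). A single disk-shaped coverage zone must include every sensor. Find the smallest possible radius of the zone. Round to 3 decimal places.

A smallest enclosing disk is always determined by at most three of the input points on its boundary.
The farthest pair is (-8, 0)–(5, 7) with squared distance 218. The circle on this segment as diameter has centre (-1.5, 3.5) and r² = 218/4 = 54.5.
Check (-2, 7): distance² to centre = 12.5 ≤ 54.5, so it lies inside.
All remaining points lie in this disk, and no smaller disk contains both endpoints, so this is the minimum enclosing circle.
r = √(54.5) ≈ 7.382.

7.382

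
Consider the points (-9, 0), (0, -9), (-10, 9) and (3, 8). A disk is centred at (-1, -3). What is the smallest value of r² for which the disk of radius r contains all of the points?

The required radius is the distance from (-1, -3) to the farthest point.
Squared distances: 73, 37, 225, 137.
Maximum is 225, attained at (-10, 9).

225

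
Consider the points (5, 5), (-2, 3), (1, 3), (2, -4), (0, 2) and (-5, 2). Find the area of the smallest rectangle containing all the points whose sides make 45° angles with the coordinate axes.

In coordinates u = x + y, v = x − y the rectangle is axis-aligned; the map (x,y)→(u,v) scales areas by 2.
u-values: 10, 1, 4, -2, 2, -3; range = 10 − (-3) = 13.
v-values: 0, -5, -2, 6, -2, -7; range = 6 − (-7) = 13.
Area = (13 × 13) / 2 = 84.5.

84.5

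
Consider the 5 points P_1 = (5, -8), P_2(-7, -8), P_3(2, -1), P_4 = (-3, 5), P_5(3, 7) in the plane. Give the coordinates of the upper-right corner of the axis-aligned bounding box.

x-range [-7, 5], y-range [-8, 7].
The upper-right corner is (5, 7).

(5, 7)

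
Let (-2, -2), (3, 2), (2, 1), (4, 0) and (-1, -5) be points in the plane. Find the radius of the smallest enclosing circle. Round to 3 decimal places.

4.031

A smallest enclosing disk is always determined by at most three of the input points on its boundary.
The farthest pair is (3, 2)–(-1, -5) with squared distance 65. The circle on this segment as diameter has centre (1, -1.5) and r² = 65/4 = 16.25.
Check (-2, -2): distance² to centre = 9.25 ≤ 16.25, so it lies inside.
All remaining points lie in this disk, and no smaller disk contains both endpoints, so this is the minimum enclosing circle.
r = √(16.25) ≈ 4.031.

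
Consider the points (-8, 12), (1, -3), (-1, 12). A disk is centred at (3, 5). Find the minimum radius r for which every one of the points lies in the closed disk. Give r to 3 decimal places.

The required radius is the distance from (3, 5) to the farthest point.
Squared distances: 170, 68, 65.
Maximum is 170, attained at (-8, 12).
r = √170 ≈ 13.038.

13.038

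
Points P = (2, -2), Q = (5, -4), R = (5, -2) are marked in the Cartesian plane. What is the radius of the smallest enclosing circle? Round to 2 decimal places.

1.80

Side lengths²: PQ² = 13, PR² = 9, QR² = 4.
Since PQ² = 13 ≥ 9 + 4 = 13, the angle opposite PQ is not acute, so the smallest enclosing circle has PQ as diameter.
Centre = midpoint of PQ = (3.5, -3), r² = 13/4 = 3.25.
r = √(3.25) ≈ 1.80.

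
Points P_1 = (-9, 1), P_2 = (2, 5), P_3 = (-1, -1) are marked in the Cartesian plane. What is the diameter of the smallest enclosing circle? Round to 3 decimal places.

Side lengths²: P_1P_2² = 137, P_1P_3² = 68, P_2P_3² = 45.
Since P_1P_2² = 137 ≥ 68 + 45 = 113, the angle opposite P_1P_2 is not acute, so the smallest enclosing circle has P_1P_2 as diameter.
Centre = midpoint of P_1P_2 = (-3.5, 3), r² = 137/4 = 34.25.
Diameter = 2r = 2√(34.25) ≈ 11.705.

11.705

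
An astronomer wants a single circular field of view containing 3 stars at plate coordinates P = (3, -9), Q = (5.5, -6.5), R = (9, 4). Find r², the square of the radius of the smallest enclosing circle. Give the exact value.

51.25

Side lengths²: PQ² = 12.5, PR² = 205, QR² = 122.5.
Since PR² = 205 ≥ 122.5 + 12.5 = 135, the angle opposite PR is not acute, so the smallest enclosing circle has PR as diameter.
Centre = midpoint of PR = (6, -2.5), r² = 205/4 = 51.25.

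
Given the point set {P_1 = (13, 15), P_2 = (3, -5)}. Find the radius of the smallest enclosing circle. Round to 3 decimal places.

11.180

The smallest circle enclosing two points has them as diameter endpoints.
Centre = midpoint = (8, 5); r² = |P_1P_2|²/4 = 500/4 = 125.
r = √125 ≈ 11.180.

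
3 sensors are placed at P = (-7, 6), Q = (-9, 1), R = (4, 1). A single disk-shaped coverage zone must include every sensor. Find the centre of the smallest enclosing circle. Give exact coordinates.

(-2.5, 1.3)

Side lengths²: PQ² = 29, PR² = 146, QR² = 169.
Since QR² = 169 < 146 + 29 = 175, the triangle is acute, so the smallest enclosing circle is the circumcircle.
Circumcentre = (-2.5, 1.3), r² = 42.34.
Centre = (-2.5, 1.3).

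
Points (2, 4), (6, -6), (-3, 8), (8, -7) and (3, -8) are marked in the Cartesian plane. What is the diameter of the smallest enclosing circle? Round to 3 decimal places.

A smallest enclosing disk is always determined by at most three of the input points on its boundary.
The farthest pair is (-3, 8)–(8, -7) with squared distance 346. The circle on this segment as diameter has centre (2.5, 0.5) and r² = 346/4 = 86.5.
Check (2, 4): distance² to centre = 12.5 ≤ 86.5, so it lies inside.
All remaining points lie in this disk, and no smaller disk contains both endpoints, so this is the minimum enclosing circle.
Diameter = 2r = 2√(86.5) ≈ 18.601.

18.601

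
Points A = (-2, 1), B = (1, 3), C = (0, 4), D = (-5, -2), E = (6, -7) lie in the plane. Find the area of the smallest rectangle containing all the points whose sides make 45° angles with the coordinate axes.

In coordinates u = x + y, v = x − y the rectangle is axis-aligned; the map (x,y)→(u,v) scales areas by 2.
u-values: -1, 4, 4, -7, -1; range = 4 − (-7) = 11.
v-values: -3, -2, -4, -3, 13; range = 13 − (-4) = 17.
Area = (11 × 17) / 2 = 93.5.

93.5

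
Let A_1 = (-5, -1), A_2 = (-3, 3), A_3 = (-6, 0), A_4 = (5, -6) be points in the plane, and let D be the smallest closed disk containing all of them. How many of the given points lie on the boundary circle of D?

By Welzl's lemma the MEC is supported by two points (diametrically opposite) or three points (on a circumcircle).
The minimum enclosing circle is determined by three boundary points: A_2, A_3, A_4.
Their circumcentre is (-11/34, -91/34) with r² = 22765/578.
The farthest remaining point A_1 is at distance² 14265/578 ≤ 22765/578.
The points at distance exactly r from the centre are A_2, A_3, A_4 — 3 points.

3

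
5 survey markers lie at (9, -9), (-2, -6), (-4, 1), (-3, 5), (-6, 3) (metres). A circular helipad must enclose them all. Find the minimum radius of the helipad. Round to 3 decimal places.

9.605

By Welzl's lemma the MEC is supported by two points (diametrically opposite) or three points (on a circumcircle).
The farthest pair is (9, -9)–(-6, 3) with squared distance 369. The circle on this segment as diameter has centre (1.5, -3) and r² = 369/4 = 92.25.
Check (-2, -6): distance² to centre = 21.25 ≤ 92.25, so it lies inside.
All remaining points lie in this disk, and no smaller disk contains both endpoints, so this is the minimum enclosing circle.
r = √(92.25) ≈ 9.605.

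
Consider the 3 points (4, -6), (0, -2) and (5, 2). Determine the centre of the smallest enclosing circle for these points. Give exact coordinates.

Call the three points A, B, C in the order given.
Side lengths²: AB² = 32, AC² = 65, BC² = 41.
Since AC² = 65 < 41 + 32 = 73, the triangle is acute, so the smallest enclosing circle is the circumcircle.
Circumcentre = (73/18, -35/18), r² = 2665/162.
Centre = (73/18, -35/18).

(73/18, -35/18)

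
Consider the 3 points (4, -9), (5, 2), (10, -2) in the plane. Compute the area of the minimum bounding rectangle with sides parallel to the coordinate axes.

66

x ranges over [4, 10], width 6.
y ranges over [-9, 2], height 11.
Area = 6 × 11 = 66.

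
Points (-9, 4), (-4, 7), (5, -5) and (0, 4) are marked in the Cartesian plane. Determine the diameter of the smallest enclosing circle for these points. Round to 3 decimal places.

16.643

A smallest enclosing disk is always determined by at most three of the input points on its boundary.
The farthest pair is (-9, 4)–(5, -5) with squared distance 277. The circle on this segment as diameter has centre (-2, -0.5) and r² = 277/4 = 69.25.
Check (-4, 7): distance² to centre = 60.25 ≤ 69.25, so it lies inside.
All remaining points lie in this disk, and no smaller disk contains both endpoints, so this is the minimum enclosing circle.
Diameter = 2r = 2√(69.25) ≈ 16.643.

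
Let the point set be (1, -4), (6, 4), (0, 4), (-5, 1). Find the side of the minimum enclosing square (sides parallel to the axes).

The bounding box has width 11 and height 8.
An axis-aligned square enclosing the set must have side ≥ max(width, height).
So the minimum side is max(11, 8) = 11.

11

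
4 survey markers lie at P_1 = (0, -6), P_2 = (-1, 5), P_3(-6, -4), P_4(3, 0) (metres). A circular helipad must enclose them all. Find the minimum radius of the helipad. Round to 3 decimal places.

5.619

The minimum enclosing circle of a finite set is fixed by two of the points (as a diameter) or three (as a circumcircle).
The minimum enclosing circle is determined by three boundary points: P_1, P_2, P_3.
Their circumcentre is (-1.53125, -0.59375) with r² = 31.572265625.
The farthest remaining point P_4 is at distance² 20.884765625 ≤ 31.572265625.
r = √(31.572265625) ≈ 5.619.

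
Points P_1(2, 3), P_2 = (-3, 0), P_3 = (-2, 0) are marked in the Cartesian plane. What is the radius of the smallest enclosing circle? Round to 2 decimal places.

Side lengths²: P_1P_2² = 34, P_1P_3² = 25, P_2P_3² = 1.
Since P_1P_2² = 34 ≥ 25 + 1 = 26, the angle opposite P_1P_2 is not acute, so the smallest enclosing circle has P_1P_2 as diameter.
Centre = midpoint of P_1P_2 = (-0.5, 1.5), r² = 34/4 = 8.5.
r = √(8.5) ≈ 2.92.

2.92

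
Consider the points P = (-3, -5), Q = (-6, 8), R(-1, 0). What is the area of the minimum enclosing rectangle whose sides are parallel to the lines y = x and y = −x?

In coordinates u = x + y, v = x − y the rectangle is axis-aligned; the map (x,y)→(u,v) scales areas by 2.
u-values: -8, 2, -1; range = 2 − (-8) = 10.
v-values: 2, -14, -1; range = 2 − (-14) = 16.
Area = (10 × 16) / 2 = 80.

80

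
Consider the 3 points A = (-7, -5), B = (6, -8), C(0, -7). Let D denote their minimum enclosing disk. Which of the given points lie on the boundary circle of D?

Side lengths²: AB² = 178, AC² = 53, BC² = 37.
Since AB² = 178 ≥ 53 + 37 = 90, the angle opposite AB is not acute, so the smallest enclosing circle has AB as diameter.
Centre = midpoint of AB = (-0.5, -6.5), r² = 178/4 = 44.5.
The points at distance exactly r from the centre are A, B — 2 points.

A, B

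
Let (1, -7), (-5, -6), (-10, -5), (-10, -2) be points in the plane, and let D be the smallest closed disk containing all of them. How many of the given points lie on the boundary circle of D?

A smallest enclosing disk is always determined by at most three of the input points on its boundary.
The farthest pair is (1, -7)–(-10, -2) with squared distance 146. The circle on this segment as diameter has centre (-4.5, -4.5) and r² = 146/4 = 36.5.
Check (-5, -6): distance² to centre = 2.5 ≤ 36.5, so it lies inside.
All remaining points lie in this disk, and no smaller disk contains both endpoints, so this is the minimum enclosing circle.
The points at distance exactly r from the centre are (1, -7), (-10, -2) — 2 points.

2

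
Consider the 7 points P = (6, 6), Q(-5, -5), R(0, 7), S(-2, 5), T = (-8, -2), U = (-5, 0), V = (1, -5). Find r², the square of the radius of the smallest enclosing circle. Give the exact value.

The farthest pair is P–T with squared distance 260. The circle on this segment as diameter has centre (-1, 2) and r² = 260/4 = 65.
Check Q: distance² to centre = 65 ≤ 65, so it lies inside.
All remaining points lie in this disk, and no smaller disk contains both endpoints, so this is the minimum enclosing circle.

65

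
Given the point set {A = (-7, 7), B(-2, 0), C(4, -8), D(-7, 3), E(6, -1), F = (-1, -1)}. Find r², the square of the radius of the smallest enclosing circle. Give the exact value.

86.5

The farthest pair is A–C with squared distance 346. The circle on this segment as diameter has centre (-1.5, -0.5) and r² = 346/4 = 86.5.
Check B: distance² to centre = 0.5 ≤ 86.5, so it lies inside.
All remaining points lie in this disk, and no smaller disk contains both endpoints, so this is the minimum enclosing circle.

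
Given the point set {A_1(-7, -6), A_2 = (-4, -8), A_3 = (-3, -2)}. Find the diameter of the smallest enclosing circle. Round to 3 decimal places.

6.203

Side lengths²: A_1A_2² = 13, A_1A_3² = 32, A_2A_3² = 37.
Since A_2A_3² = 37 < 32 + 13 = 45, the triangle is acute, so the smallest enclosing circle is the circumcircle.
Circumcentre = (-4.1, -4.9), r² = 9.62.
Diameter = 2r = 2√(9.62) ≈ 6.203.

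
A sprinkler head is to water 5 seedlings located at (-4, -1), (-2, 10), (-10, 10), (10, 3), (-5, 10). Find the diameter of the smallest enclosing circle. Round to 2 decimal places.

The farthest pair is (-10, 10)–(10, 3) with squared distance 449. The circle on this segment as diameter has centre (0, 6.5) and r² = 449/4 = 112.25.
Check (-4, -1): distance² to centre = 72.25 ≤ 112.25, so it lies inside.
All remaining points lie in this disk, and no smaller disk contains both endpoints, so this is the minimum enclosing circle.
Diameter = 2r = 2√(112.25) ≈ 21.19.

21.19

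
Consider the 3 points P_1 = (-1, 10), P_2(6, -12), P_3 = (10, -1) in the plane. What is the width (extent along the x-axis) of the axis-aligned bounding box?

max x = 10, min x = -1, so width = 11.

11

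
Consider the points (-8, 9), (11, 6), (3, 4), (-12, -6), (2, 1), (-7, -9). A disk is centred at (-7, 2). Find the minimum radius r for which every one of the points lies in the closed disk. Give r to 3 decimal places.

18.439

The required radius is the distance from (-7, 2) to the farthest point.
Squared distances: 50, 340, 104, 89, 82, 121.
Maximum is 340, attained at (11, 6).
r = √340 ≈ 18.439.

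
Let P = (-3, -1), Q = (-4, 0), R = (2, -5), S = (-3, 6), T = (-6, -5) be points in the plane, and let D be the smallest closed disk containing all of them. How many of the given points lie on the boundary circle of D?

3

The minimum enclosing circle of a finite set is fixed by two of the points (as a diameter) or three (as a circumcircle).
The minimum enclosing circle is determined by three boundary points: R, S, T.
Their circumcentre is (-2, -2/11) with r² = 4745/121.
The farthest remaining point Q is at distance² 488/121 ≤ 4745/121.
The points at distance exactly r from the centre are R, S, T — 3 points.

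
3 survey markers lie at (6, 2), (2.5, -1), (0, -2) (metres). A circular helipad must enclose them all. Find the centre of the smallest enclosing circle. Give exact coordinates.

Call the three points A, B, C in the order given.
Side lengths²: AB² = 21.25, AC² = 52, BC² = 7.25.
Since AC² = 52 ≥ 21.25 + 7.25 = 28.5, the angle opposite AC is not acute, so the smallest enclosing circle has AC as diameter.
Centre = midpoint of AC = (3, 0), r² = 52/4 = 13.
Centre = (3, 0).

(3, 0)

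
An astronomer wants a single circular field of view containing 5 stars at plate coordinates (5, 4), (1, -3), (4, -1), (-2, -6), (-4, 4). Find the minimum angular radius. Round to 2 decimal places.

By Welzl's lemma the MEC is supported by two points (diametrically opposite) or three points (on a circumcircle).
The minimum enclosing circle is determined by three boundary points: (5, 4), (-2, -6), (-4, 4).
Their circumcentre is (0.5, -0.3) with r² = 38.74.
The farthest remaining point (4, -1) is at distance² 12.74 ≤ 38.74.
r = √(38.74) ≈ 6.22.

6.22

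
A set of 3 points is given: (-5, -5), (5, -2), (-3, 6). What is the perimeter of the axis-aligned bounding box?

42

Width = max x − min x = 5 − (-5) = 10.
Height = max y − min y = 6 − (-5) = 11.
Perimeter = 2(10 + 11) = 42.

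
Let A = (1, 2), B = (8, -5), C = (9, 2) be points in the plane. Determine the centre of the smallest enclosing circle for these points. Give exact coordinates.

(5, -1)

Side lengths²: AB² = 98, AC² = 64, BC² = 50.
Since AB² = 98 < 64 + 50 = 114, the triangle is acute, so the smallest enclosing circle is the circumcircle.
Circumcentre = (5, -1), r² = 25.
Centre = (5, -1).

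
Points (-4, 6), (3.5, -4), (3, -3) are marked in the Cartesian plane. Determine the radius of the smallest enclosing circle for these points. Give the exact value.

6.25

Call the three points A, B, C in the order given.
Side lengths²: AB² = 156.25, AC² = 130, BC² = 1.25.
Since AB² = 156.25 ≥ 130 + 1.25 = 131.25, the angle opposite AB is not acute, so the smallest enclosing circle has AB as diameter.
Centre = midpoint of AB = (-0.25, 1), r² = 156.25/4 = 39.0625.
r = √(39.0625) = 6.25.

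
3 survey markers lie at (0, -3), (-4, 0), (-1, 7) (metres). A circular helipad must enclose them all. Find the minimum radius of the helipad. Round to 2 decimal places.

Call the three points A, B, C in the order given.
Side lengths²: AB² = 25, AC² = 101, BC² = 58.
Since AC² = 101 ≥ 58 + 25 = 83, the angle opposite AC is not acute, so the smallest enclosing circle has AC as diameter.
Centre = midpoint of AC = (-0.5, 2), r² = 101/4 = 25.25.
r = √(25.25) ≈ 5.02.

5.02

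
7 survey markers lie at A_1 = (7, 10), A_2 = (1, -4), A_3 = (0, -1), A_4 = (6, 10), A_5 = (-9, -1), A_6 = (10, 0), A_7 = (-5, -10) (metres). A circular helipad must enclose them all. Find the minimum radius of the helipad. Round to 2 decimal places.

The minimum enclosing circle of a finite set is fixed by two of the points (as a diameter) or three (as a circumcircle).
The farthest pair is A_1–A_7 with squared distance 544. The circle on this segment as diameter has centre (1, 0) and r² = 544/4 = 136.
Check A_2: distance² to centre = 16 ≤ 136, so it lies inside.
All remaining points lie in this disk, and no smaller disk contains both endpoints, so this is the minimum enclosing circle.
r = √136 ≈ 11.66.

11.66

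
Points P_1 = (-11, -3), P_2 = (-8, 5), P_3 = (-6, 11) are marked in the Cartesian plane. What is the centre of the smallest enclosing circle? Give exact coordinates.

(-8.5, 4)

Side lengths²: P_1P_2² = 73, P_1P_3² = 221, P_2P_3² = 40.
Since P_1P_3² = 221 ≥ 73 + 40 = 113, the angle opposite P_1P_3 is not acute, so the smallest enclosing circle has P_1P_3 as diameter.
Centre = midpoint of P_1P_3 = (-8.5, 4), r² = 221/4 = 55.25.
Centre = (-8.5, 4).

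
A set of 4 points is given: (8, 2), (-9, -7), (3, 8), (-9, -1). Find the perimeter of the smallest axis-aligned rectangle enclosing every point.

64

Width = max x − min x = 8 − (-9) = 17.
Height = max y − min y = 8 − (-7) = 15.
Perimeter = 2(17 + 15) = 64.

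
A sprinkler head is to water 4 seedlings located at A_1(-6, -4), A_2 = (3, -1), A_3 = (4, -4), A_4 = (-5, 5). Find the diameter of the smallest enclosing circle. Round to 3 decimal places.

12.806

The minimum enclosing circle of a finite set is fixed by two of the points (as a diameter) or three (as a circumcircle).
The minimum enclosing circle is determined by three boundary points: A_1, A_3, A_4.
Their circumcentre is (-1, 0) with r² = 41.
The farthest remaining point A_2 is at distance² 17 ≤ 41.
Diameter = 2r = 2√41 ≈ 12.806.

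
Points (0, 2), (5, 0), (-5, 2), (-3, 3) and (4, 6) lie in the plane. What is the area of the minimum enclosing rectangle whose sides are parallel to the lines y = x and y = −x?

78

In coordinates u = x + y, v = x − y the rectangle is axis-aligned; the map (x,y)→(u,v) scales areas by 2.
u-values: 2, 5, -3, 0, 10; range = 10 − (-3) = 13.
v-values: -2, 5, -7, -6, -2; range = 5 − (-7) = 12.
Area = (13 × 12) / 2 = 78.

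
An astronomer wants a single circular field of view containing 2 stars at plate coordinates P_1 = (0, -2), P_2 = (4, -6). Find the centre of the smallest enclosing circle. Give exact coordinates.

The smallest circle enclosing two points has them as diameter endpoints.
Centre = midpoint = (2, -4); r² = |P_1P_2|²/4 = 32/4 = 8.
Centre = (2, -4).

(2, -4)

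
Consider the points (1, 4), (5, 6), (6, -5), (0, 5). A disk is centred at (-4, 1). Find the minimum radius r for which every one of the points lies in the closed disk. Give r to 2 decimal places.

The required radius is the distance from (-4, 1) to the farthest point.
Squared distances: 34, 106, 136, 32.
Maximum is 136, attained at (6, -5).
r = √136 ≈ 11.66.

11.66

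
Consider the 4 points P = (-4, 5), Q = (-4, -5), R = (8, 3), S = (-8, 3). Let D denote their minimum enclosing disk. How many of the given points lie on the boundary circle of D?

3

A smallest enclosing disk is always determined by at most three of the input points on its boundary.
The minimum enclosing circle is determined by three boundary points: Q, R, S.
Their circumcentre is (0, 2) with r² = 65.
The farthest remaining point P is at distance² 25 ≤ 65.
The points at distance exactly r from the centre are Q, R, S — 3 points.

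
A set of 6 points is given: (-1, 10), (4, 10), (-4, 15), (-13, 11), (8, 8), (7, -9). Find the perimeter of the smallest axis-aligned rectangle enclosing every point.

90

Width = max x − min x = 8 − (-13) = 21.
Height = max y − min y = 15 − (-9) = 24.
Perimeter = 2(21 + 24) = 90.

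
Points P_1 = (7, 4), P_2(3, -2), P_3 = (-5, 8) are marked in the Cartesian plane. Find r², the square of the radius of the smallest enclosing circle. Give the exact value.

5330/121

Side lengths²: P_1P_2² = 52, P_1P_3² = 160, P_2P_3² = 164.
Since P_2P_3² = 164 < 160 + 52 = 212, the triangle is acute, so the smallest enclosing circle is the circumcircle.
Circumcentre = (4/11, 45/11), r² = 5330/121.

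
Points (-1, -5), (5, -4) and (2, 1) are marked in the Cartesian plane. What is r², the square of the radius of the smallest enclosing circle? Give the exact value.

3145/242

Call the three points A, B, C in the order given.
Side lengths²: AB² = 37, AC² = 45, BC² = 34.
Since AC² = 45 < 37 + 34 = 71, the triangle is acute, so the smallest enclosing circle is the circumcircle.
Circumcentre = (37/22, -57/22), r² = 3145/242.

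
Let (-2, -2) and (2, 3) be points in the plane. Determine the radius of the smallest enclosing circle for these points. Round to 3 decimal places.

3.202

The smallest circle enclosing two points has them as diameter endpoints.
Centre = midpoint = (0, 0.5); r² = |(-2, -2)−(2, 3)|²/4 = 41/4 = 10.25.
r = √(10.25) ≈ 3.202.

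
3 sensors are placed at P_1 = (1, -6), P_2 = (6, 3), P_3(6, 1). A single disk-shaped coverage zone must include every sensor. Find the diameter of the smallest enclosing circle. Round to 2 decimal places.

10.30

Side lengths²: P_1P_2² = 106, P_1P_3² = 74, P_2P_3² = 4.
Since P_1P_2² = 106 ≥ 74 + 4 = 78, the angle opposite P_1P_2 is not acute, so the smallest enclosing circle has P_1P_2 as diameter.
Centre = midpoint of P_1P_2 = (3.5, -1.5), r² = 106/4 = 26.5.
Diameter = 2r = 2√(26.5) ≈ 10.30.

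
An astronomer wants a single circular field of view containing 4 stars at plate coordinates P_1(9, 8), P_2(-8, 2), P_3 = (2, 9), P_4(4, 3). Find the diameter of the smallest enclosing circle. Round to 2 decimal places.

18.03

The farthest pair is P_1–P_2 with squared distance 325. The circle on this segment as diameter has centre (0.5, 5) and r² = 325/4 = 81.25.
Check P_3: distance² to centre = 18.25 ≤ 81.25, so it lies inside.
All remaining points lie in this disk, and no smaller disk contains both endpoints, so this is the minimum enclosing circle.
Diameter = 2r = 2√(81.25) ≈ 18.03.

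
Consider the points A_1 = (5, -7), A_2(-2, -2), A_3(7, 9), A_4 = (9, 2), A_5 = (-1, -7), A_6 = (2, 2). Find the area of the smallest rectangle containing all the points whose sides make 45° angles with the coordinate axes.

168

In coordinates u = x + y, v = x − y the rectangle is axis-aligned; the map (x,y)→(u,v) scales areas by 2.
u-values: -2, -4, 16, 11, -8, 4; range = 16 − (-8) = 24.
v-values: 12, 0, -2, 7, 6, 0; range = 12 − (-2) = 14.
Area = (24 × 14) / 2 = 168.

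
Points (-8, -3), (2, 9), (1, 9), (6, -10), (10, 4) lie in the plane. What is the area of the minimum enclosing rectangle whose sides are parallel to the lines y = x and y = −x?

In coordinates u = x + y, v = x − y the rectangle is axis-aligned; the map (x,y)→(u,v) scales areas by 2.
u-values: -11, 11, 10, -4, 14; range = 14 − (-11) = 25.
v-values: -5, -7, -8, 16, 6; range = 16 − (-8) = 24.
Area = (25 × 24) / 2 = 300.

300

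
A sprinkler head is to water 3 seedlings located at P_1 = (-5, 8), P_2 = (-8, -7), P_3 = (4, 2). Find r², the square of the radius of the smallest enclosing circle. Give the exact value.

38025/578

Side lengths²: P_1P_2² = 234, P_1P_3² = 117, P_2P_3² = 225.
Since P_1P_2² = 234 < 225 + 117 = 342, the triangle is acute, so the smallest enclosing circle is the circumcircle.
Circumcentre = (-131/34, -1/34), r² = 38025/578.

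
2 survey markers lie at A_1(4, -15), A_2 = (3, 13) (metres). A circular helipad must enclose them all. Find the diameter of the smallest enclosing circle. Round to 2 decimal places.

The smallest circle enclosing two points has them as diameter endpoints.
Centre = midpoint = (3.5, -1); r² = |A_1A_2|²/4 = 785/4 = 196.25.
Diameter = 2r = 2√(196.25) ≈ 28.02.

28.02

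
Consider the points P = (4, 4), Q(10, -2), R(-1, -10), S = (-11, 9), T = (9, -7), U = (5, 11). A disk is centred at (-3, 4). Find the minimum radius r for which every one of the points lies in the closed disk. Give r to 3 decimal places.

The required radius is the distance from (-3, 4) to the farthest point.
Squared distances: 49, 205, 200, 89, 265, 113.
Maximum is 265, attained at T.
r = √265 ≈ 16.279.

16.279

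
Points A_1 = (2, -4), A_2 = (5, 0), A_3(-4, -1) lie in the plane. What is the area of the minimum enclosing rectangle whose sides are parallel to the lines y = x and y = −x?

45

In coordinates u = x + y, v = x − y the rectangle is axis-aligned; the map (x,y)→(u,v) scales areas by 2.
u-values: -2, 5, -5; range = 5 − (-5) = 10.
v-values: 6, 5, -3; range = 6 − (-3) = 9.
Area = (10 × 9) / 2 = 45.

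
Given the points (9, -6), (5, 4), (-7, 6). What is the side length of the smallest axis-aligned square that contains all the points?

The bounding box has width 16 and height 12.
An axis-aligned square enclosing the set must have side ≥ max(width, height).
So the minimum side is max(16, 12) = 16.

16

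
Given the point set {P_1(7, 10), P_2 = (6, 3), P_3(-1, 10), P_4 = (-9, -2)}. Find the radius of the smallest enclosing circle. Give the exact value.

10

The farthest pair is P_1–P_4 with squared distance 400. The circle on this segment as diameter has centre (-1, 4) and r² = 400/4 = 100.
Check P_2: distance² to centre = 50 ≤ 100, so it lies inside.
All remaining points lie in this disk, and no smaller disk contains both endpoints, so this is the minimum enclosing circle.
r = √100 = 10.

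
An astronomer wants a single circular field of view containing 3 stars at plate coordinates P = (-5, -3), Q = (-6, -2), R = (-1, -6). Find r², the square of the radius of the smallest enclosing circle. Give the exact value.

10.25

Side lengths²: PQ² = 2, PR² = 25, QR² = 41.
Since QR² = 41 ≥ 25 + 2 = 27, the angle opposite QR is not acute, so the smallest enclosing circle has QR as diameter.
Centre = midpoint of QR = (-3.5, -4), r² = 41/4 = 10.25.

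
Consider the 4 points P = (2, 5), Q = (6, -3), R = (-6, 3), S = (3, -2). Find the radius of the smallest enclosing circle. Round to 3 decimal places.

6.708

The minimum enclosing circle of a finite set is fixed by two of the points (as a diameter) or three (as a circumcircle).
The farthest pair is Q–R with squared distance 180. The circle on this segment as diameter has centre (0, 0) and r² = 180/4 = 45.
Check P: distance² to centre = 29 ≤ 45, so it lies inside.
All remaining points lie in this disk, and no smaller disk contains both endpoints, so this is the minimum enclosing circle.
r = √45 ≈ 6.708.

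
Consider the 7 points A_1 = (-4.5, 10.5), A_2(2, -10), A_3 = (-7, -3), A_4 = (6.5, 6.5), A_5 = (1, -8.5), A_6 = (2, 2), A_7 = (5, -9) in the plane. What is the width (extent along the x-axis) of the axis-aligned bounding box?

max x = 6.5, min x = -7, so width = 13.5.

13.5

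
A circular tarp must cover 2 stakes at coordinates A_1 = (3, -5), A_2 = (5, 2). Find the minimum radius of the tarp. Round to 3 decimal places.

3.640

The smallest circle enclosing two points has them as diameter endpoints.
Centre = midpoint = (4, -1.5); r² = |A_1A_2|²/4 = 53/4 = 13.25.
r = √(13.25) ≈ 3.640.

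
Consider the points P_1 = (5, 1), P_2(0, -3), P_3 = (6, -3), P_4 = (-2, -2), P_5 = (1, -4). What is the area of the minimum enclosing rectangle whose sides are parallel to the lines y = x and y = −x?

45

In coordinates u = x + y, v = x − y the rectangle is axis-aligned; the map (x,y)→(u,v) scales areas by 2.
u-values: 6, -3, 3, -4, -3; range = 6 − (-4) = 10.
v-values: 4, 3, 9, 0, 5; range = 9 − 0 = 9.
Area = (10 × 9) / 2 = 45.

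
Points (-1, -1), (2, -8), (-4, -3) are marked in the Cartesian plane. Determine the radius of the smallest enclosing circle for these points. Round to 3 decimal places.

3.972

Call the three points A, B, C in the order given.
Side lengths²: AB² = 58, AC² = 13, BC² = 61.
Since BC² = 61 < 58 + 13 = 71, the triangle is acute, so the smallest enclosing circle is the circumcircle.
Circumcentre = (-29/54, -89/18), r² = 22997/1458.
r = √(22997/1458) ≈ 3.972.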